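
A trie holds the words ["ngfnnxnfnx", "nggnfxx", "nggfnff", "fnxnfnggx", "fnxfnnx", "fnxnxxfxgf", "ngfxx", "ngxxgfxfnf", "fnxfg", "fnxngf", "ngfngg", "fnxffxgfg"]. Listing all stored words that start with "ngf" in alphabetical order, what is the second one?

ngfnnxnfnx

DFS of the "ngf" subtree visits, in order: "ngfngg", "ngfnnxnfnx", "ngfxx"
Position 2: ngfnnxnfnx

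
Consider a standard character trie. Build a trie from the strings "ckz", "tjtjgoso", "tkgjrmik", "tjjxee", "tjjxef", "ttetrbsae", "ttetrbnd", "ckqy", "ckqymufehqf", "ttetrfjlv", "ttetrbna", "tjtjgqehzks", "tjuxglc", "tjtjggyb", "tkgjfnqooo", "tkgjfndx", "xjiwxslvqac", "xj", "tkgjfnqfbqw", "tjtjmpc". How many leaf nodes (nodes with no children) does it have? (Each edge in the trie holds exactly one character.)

A leaf is a node with no children — equivalently, the end of a word that is not a proper prefix of any other stored word.
Those words: "ckqymufehqf", "ckz", "tjjxee", "tjjxef", "tjtjggyb", "tjtjgoso", "tjtjgqehzks", "tjtjmpc", "tjuxglc", "tkgjfndx", "tkgjfnqfbqw", "tkgjfnqooo", "tkgjrmik", "ttetrbna", "ttetrbnd", "ttetrbsae", "ttetrfjlv", "xjiwxslvqac"
Leaf count: 18

18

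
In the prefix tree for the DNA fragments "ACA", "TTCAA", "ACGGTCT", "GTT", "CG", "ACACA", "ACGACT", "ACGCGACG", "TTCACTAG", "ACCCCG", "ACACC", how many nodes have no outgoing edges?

Leaves are exactly the stored words that no other stored word extends.
Those words: "ACACA", "ACACC", "ACCCCG", "ACGACT", "ACGCGACG", "ACGGTCT", "CG", "GTT", "TTCAA", "TTCACTAG"
Leaf count: 10

10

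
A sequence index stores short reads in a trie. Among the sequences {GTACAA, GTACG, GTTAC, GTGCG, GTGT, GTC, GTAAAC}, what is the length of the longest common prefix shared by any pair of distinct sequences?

Equivalently: take the maximum, over all pairs, of their longest common prefix length.
"GTACAA" and "GTACG" agree on "GTAC" (4 characters) before diverging; nothing deeper is shared.
Longest shared-prefix length: 4

4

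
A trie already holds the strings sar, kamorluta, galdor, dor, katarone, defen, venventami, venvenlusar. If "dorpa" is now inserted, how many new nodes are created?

2

The longest prefix of "dorpa" already in the trie is "dor" (length 3).
New nodes needed: |"dorpa"| − 3 = 5 − 3 = 2.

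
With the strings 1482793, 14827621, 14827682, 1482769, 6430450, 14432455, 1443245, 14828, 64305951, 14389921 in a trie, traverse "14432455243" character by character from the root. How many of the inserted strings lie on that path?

2

Traverse "14432455243" character by character; count nodes along the way that are marked as word ends.
Prefixes of the query that are stored words: "1443245", "14432455"
Count: 2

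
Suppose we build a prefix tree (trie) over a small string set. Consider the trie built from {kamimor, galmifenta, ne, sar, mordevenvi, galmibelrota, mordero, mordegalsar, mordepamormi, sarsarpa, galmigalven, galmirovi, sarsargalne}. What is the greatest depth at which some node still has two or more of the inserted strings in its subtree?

Look for the deepest trie node that still has at least two words in its subtree.
"sarsargalne" and "sarsarpa" agree on "sarsar" (6 characters) before diverging; nothing deeper is shared.
Longest shared-prefix length: 6

6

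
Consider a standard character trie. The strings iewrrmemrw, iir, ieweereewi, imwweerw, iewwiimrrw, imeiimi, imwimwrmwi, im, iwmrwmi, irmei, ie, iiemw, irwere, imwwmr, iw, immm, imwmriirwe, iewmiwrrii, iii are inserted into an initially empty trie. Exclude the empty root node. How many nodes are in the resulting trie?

For each word, the new-node count is its length minus the longest prefix already in the trie:
  "iewrrmemrw" → 10 new (i, e, w, r, r, m, e, m, r, w)
  "iir" → prefix "i" already present; 2 new (i, r)
  "ieweereewi" → prefix "iew" already present; 7 new (e, e, r, e, e, w, i)
  "imwweerw" → prefix "i" already present; 7 new (m, w, w, e, e, r, w)
  "iewwiimrrw" → prefix "iew" already present; 7 new (w, i, i, m, r, r, w)
  "imeiimi" → prefix "im" already present; 5 new (e, i, i, m, i)
  "imwimwrmwi" → prefix "imw" already present; 7 new (i, m, w, r, m, w, i)
  "im" → prefix "im" already present; 0 new (none)
  "iwmrwmi" → prefix "i" already present; 6 new (w, m, r, w, m, i)
  "irmei" → prefix "i" already present; 4 new (r, m, e, i)
  "ie" → prefix "ie" already present; 0 new (none)
  "iiemw" → prefix "ii" already present; 3 new (e, m, w)
  "irwere" → prefix "ir" already present; 4 new (w, e, r, e)
  "imwwmr" → prefix "imww" already present; 2 new (m, r)
  "iw" → prefix "iw" already present; 0 new (none)
  "immm" → prefix "im" already present; 2 new (m, m)
  "imwmriirwe" → prefix "imw" already present; 7 new (m, r, i, i, r, w, e)
  "iewmiwrrii" → prefix "iew" already present; 7 new (m, i, w, r, r, i, i)
  "iii" → prefix "ii" already present; 1 new (i)
Total nodes = 10 + 2 + 7 + 7 + 7 + 5 + 7 + 0 + 6 + 4 + 0 + 3 + 4 + 2 + 0 + 2 + 7 + 7 + 1 = 81

81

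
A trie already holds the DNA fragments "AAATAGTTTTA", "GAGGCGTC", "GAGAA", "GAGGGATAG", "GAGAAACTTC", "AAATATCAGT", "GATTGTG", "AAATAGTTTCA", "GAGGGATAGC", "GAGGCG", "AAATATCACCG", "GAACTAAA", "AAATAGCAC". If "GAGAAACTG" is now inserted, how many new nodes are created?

1

Walking "GAGAAACTG" from the root, the first 8 characters ("GAGAAACT") follow existing edges; "G" is the first miss.
New nodes needed: |"GAGAAACTG"| − 8 = 9 − 8 = 1.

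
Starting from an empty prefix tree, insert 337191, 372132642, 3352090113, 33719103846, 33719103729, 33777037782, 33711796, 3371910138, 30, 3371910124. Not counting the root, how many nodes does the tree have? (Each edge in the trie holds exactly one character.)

Count nodes per top-level branch (shared prefixes stored once):
  '3'-branch (30, 3352090113, 33711796, 337191, 3371910124, 3371910138, 33719103729, 33719103846, 33777037782, 372132642): 48 nodes
Sum: 48

48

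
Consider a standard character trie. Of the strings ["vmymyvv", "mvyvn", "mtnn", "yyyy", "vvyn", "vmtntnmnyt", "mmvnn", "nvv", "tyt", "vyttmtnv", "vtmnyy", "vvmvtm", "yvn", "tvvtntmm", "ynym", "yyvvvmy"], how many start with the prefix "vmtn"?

Traverse to the node for "vmtn", then collect every word in that subtree.
Words under "vmtn": vmtntnmnyt
Count: 1

1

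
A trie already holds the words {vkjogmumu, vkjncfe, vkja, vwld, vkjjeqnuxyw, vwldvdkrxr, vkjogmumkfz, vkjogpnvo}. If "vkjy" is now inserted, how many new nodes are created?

1

Walking "vkjy" from the root, the first 3 characters ("vkj") follow existing edges; "y" is the first miss.
New nodes needed: |"vkjy"| − 3 = 4 − 3 = 1.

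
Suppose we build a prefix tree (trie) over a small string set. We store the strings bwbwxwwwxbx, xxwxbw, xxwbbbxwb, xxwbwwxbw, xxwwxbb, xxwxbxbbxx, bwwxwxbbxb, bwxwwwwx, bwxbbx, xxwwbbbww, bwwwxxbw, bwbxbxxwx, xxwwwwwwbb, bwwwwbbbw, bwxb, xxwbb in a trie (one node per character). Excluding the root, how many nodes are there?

81

Trace insertions, counting only characters that open a new branch:
  "bwbwxwwwxbx" → 11 new (b, w, b, w, x, w, w, w, x, b, x)
  "xxwxbw" → 6 new (x, x, w, x, b, w)
  "xxwbbbxwb" → prefix "xxw" already present; 6 new (b, b, b, x, w, b)
  "xxwbwwxbw" → prefix "xxwb" already present; 5 new (w, w, x, b, w)
  "xxwwxbb" → prefix "xxw" already present; 4 new (w, x, b, b)
  "xxwxbxbbxx" → prefix "xxwxb" already present; 5 new (x, b, b, x, x)
  "bwwxwxbbxb" → prefix "bw" already present; 8 new (w, x, w, x, b, b, x, b)
  "bwxwwwwx" → prefix "bw" already present; 6 new (x, w, w, w, w, x)
  "bwxbbx" → prefix "bwx" already present; 3 new (b, b, x)
  "xxwwbbbww" → prefix "xxww" already present; 5 new (b, b, b, w, w)
  "bwwwxxbw" → prefix "bww" already present; 5 new (w, x, x, b, w)
  "bwbxbxxwx" → prefix "bwb" already present; 6 new (x, b, x, x, w, x)
  "xxwwwwwwbb" → prefix "xxww" already present; 6 new (w, w, w, w, b, b)
  "bwwwwbbbw" → prefix "bwww" already present; 5 new (w, b, b, b, w)
  "bwxb" → prefix "bwxb" already present; 0 new (none)
  "xxwbb" → prefix "xxwbb" already present; 0 new (none)
Total nodes = 11 + 6 + 6 + 5 + 4 + 5 + 8 + 6 + 3 + 5 + 5 + 6 + 6 + 5 + 0 + 0 = 81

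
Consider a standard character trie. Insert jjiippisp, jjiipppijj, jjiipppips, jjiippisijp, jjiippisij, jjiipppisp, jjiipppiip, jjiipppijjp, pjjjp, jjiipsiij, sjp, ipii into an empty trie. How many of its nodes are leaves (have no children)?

10

Leaves are exactly the stored words that no other stored word extends.
Those words: "ipii", "jjiippisijp", "jjiippisp", "jjiipppiip", "jjiipppijjp", "jjiipppips", "jjiipppisp", "jjiipsiij", "pjjjp", "sjp"
Leaf count: 10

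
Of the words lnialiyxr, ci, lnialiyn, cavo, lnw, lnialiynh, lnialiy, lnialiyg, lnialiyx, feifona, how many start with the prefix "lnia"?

6

Traverse to the node for "lnia", then collect every word in that subtree.
Matches: "lnialiy", "lnialiyg", "lnialiyn", "lnialiynh", "lnialiyx", "lnialiyxr"
Count: 6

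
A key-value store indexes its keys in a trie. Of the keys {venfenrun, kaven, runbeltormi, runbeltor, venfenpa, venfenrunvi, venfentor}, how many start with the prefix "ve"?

4

Walk to "ve"; the words in its subtree are exactly those with that prefix.
Words under "ve": venfenpa, venfenrun, venfenrunvi, venfentor
Count: 4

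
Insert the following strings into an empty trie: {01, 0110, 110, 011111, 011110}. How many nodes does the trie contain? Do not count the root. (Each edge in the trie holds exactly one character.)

11

Trie structure (* marks end of a word):
(root)
├─ 0
│  └─ 1 *
│     └─ 1
│        ├─ 0 *
│        └─ 1
│           └─ 1
│              ├─ 0 *
│              └─ 1 *
└─ 1
   └─ 1
      └─ 0 *
Counting every labelled node above: 11.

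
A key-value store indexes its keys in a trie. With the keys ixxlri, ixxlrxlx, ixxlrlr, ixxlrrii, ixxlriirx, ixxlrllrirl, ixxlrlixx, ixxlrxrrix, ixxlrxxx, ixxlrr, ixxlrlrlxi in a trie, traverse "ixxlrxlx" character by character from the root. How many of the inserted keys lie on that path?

Traverse "ixxlrxlx" character by character; count nodes along the way that are marked as word ends.
Prefixes of the query that are stored words: "ixxlrxlx"
Count: 1

1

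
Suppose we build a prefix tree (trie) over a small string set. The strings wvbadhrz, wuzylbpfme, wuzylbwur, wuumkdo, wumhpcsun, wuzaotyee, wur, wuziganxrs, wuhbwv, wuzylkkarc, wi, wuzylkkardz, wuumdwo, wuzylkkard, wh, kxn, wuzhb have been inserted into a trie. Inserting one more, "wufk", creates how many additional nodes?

Walking "wufk" from the root, the first 2 characters ("wu") follow existing edges; "f" is the first miss.
New nodes needed: |"wufk"| − 2 = 4 − 2 = 2.

2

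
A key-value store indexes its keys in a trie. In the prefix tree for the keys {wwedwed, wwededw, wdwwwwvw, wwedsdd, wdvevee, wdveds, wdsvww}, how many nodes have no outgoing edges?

A leaf is a node with no children — equivalently, the end of a word that is not a proper prefix of any other stored word.
Those words: "wdsvww", "wdveds", "wdvevee", "wdwwwwvw", "wwededw", "wwedsdd", "wwedwed"
Leaf count: 7

7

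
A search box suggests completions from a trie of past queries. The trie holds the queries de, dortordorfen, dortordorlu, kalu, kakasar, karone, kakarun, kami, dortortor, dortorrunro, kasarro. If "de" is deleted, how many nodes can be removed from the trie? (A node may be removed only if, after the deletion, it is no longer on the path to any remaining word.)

After clearing the end-marker at "de", prune upward until reaching a node still needed by another word.
The suffix "e" (1 node) is used only by "de"; the node for "d" still has the child "o", so pruning stops there.
Nodes removed: 1

1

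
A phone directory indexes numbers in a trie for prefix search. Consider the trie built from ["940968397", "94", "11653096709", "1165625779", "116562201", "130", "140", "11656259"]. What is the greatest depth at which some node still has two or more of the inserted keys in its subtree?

Look for the deepest trie node that still has at least two words in its subtree.
e.g. "1165625779" and "11656259" share the prefix "1165625" of length 7; no pair shares a longer one.
Longest shared-prefix length: 7

7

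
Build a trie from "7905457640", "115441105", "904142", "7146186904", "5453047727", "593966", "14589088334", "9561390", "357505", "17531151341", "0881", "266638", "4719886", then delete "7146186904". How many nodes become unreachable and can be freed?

After clearing the end-marker at "7146186904", prune upward until reaching a node still needed by another word.
The suffix "146186904" (9 nodes) is used only by "7146186904"; the node for "7" still has the child "9", so pruning stops there.
Nodes removed: 9

9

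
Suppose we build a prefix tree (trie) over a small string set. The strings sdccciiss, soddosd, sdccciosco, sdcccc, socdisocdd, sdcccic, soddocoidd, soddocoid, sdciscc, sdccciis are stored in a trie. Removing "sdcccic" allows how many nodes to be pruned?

After clearing the end-marker at "sdcccic", prune upward until reaching a node still needed by another word.
The suffix "c" (1 node) is used only by "sdcccic"; the node for "sdccci" still has the child "i", so pruning stops there.
Nodes removed: 1

1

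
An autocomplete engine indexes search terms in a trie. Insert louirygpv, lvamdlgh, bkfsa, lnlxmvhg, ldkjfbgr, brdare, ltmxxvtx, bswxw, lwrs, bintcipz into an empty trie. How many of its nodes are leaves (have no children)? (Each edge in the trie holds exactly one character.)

Leaves are exactly the stored words that no other stored word extends.
Those words: "bintcipz", "bkfsa", "brdare", "bswxw", "ldkjfbgr", "lnlxmvhg", "louirygpv", "ltmxxvtx", "lvamdlgh", "lwrs"
Leaf count: 10

10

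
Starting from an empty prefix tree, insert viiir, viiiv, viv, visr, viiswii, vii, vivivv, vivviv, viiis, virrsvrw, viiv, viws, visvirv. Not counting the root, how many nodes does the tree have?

33

Count nodes per top-level branch (shared prefixes stored once):
  'v'-branch (vii, viiir, viiis, viiiv, viiswii, viiv, virrsvrw, visr, visvirv, viv, vivivv, vivviv, viws): 33 nodes
Sum: 33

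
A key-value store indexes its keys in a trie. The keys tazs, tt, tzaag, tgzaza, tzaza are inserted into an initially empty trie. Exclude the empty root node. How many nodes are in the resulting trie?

For each word, the new-node count is its length minus the longest prefix already in the trie:
  "tazs" → 4 new (t, a, z, s)
  "tt" → prefix "t" already present; 1 new (t)
  "tzaag" → prefix "t" already present; 4 new (z, a, a, g)
  "tgzaza" → prefix "t" already present; 5 new (g, z, a, z, a)
  "tzaza" → prefix "tza" already present; 2 new (z, a)
Total nodes = 4 + 1 + 4 + 5 + 2 = 16

16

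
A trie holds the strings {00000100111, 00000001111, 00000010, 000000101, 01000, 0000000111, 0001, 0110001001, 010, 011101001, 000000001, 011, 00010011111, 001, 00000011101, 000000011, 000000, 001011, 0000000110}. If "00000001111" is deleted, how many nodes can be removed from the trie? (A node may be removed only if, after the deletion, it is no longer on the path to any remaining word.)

1

Walk "00000001111" from the leaf back toward the root, removing each node that no remaining word uses.
The suffix "1" (1 node) is used only by "00000001111"; "0000000111" is itself a stored word, so pruning stops there.
Nodes removed: 1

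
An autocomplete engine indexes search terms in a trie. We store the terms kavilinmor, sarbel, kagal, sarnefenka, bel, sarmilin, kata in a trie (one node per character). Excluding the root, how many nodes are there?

36

Insert word by word; a character creates a node only if that edge doesn't already exist:
  "kavilinmor" → 10 new (k, a, v, i, l, i, n, m, o, r)
  "sarbel" → 6 new (s, a, r, b, e, l)
  "kagal" → prefix "ka" already present; 3 new (g, a, l)
  "sarnefenka" → prefix "sar" already present; 7 new (n, e, f, e, n, k, a)
  "bel" → 3 new (b, e, l)
  "sarmilin" → prefix "sar" already present; 5 new (m, i, l, i, n)
  "kata" → prefix "ka" already present; 2 new (t, a)
Total nodes = 10 + 6 + 3 + 7 + 3 + 5 + 2 = 36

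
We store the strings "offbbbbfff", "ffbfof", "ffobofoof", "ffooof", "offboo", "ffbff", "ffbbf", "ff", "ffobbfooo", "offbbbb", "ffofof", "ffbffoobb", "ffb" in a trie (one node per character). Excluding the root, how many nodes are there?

43

Count nodes per top-level branch (shared prefixes stored once):
  'f'-branch (ff, ffb, ffbbf, ffbff, ffbffoobb, ffbfof, ffobbfooo, ffobofoof, ffofof, ffooof): 31 nodes
  'o'-branch (offbbbb, offbbbbfff, offboo): 12 nodes
Sum: 43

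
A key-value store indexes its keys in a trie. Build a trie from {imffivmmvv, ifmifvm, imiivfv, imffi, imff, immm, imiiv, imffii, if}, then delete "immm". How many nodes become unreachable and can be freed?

2

A node on "immm"'s path can go only if nothing else ends at it or branches off below it.
The suffix "mm" (2 nodes) is used only by "immm"; the node for "im" still has the child "f", so pruning stops there.
Nodes removed: 2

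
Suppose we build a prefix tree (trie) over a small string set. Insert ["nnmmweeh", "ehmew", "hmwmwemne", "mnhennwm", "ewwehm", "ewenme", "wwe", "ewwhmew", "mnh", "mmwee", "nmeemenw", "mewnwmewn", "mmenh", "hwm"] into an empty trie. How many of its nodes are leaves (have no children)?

Leaves are exactly the stored words that no other stored word extends.
Those words: "ehmew", "ewenme", "ewwehm", "ewwhmew", "hmwmwemne", "hwm", "mewnwmewn", "mmenh", "mmwee", "mnhennwm", "nmeemenw", "nnmmweeh", "wwe"
Leaf count: 13

13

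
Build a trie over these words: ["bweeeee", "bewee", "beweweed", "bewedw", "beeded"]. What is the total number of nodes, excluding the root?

21

Count nodes per top-level branch (shared prefixes stored once):
  'b'-branch (beeded, bewedw, bewee, beweweed, bweeeee): 21 nodes
Sum: 21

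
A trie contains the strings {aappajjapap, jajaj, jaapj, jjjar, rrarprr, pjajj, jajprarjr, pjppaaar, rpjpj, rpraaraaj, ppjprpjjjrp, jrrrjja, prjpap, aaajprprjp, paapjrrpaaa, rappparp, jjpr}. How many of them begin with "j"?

6

Traverse to the node for "j", then collect every word in that subtree.
Words under "j": jaapj, jajaj, jajprarjr, jjjar, jjpr, jrrrjja
Count: 6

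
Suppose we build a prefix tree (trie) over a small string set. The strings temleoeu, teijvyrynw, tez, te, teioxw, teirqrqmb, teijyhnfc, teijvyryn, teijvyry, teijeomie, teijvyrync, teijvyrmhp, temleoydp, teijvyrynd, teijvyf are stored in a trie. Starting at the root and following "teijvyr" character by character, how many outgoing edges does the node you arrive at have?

The children of the "teijvyr" node are the distinct next characters among strings starting with "teijvyr".
Characters that immediately follow "teijvyr" among the stored strings: {m, y}.
That node has 2 child edges.

2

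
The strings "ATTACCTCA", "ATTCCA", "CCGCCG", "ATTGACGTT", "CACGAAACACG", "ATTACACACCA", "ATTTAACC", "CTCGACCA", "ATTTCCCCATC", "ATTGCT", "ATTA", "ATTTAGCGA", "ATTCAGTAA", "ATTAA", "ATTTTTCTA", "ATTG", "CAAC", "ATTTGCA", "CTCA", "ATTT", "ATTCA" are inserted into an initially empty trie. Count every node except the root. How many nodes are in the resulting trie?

82

For each word, the new-node count is its length minus the longest prefix already in the trie:
  "ATTACCTCA" → 9 new (A, T, T, A, C, C, T, C, A)
  "ATTCCA" → prefix "ATT" already present; 3 new (C, C, A)
  "CCGCCG" → 6 new (C, C, G, C, C, G)
  "ATTGACGTT" → prefix "ATT" already present; 6 new (G, A, C, G, T, T)
  "CACGAAACACG" → prefix "C" already present; 10 new (A, C, G, A, A, A, C, A, C, G)
  "ATTACACACCA" → prefix "ATTAC" already present; 6 new (A, C, A, C, C, A)
  "ATTTAACC" → prefix "ATT" already present; 5 new (T, A, A, C, C)
  "CTCGACCA" → prefix "C" already present; 7 new (T, C, G, A, C, C, A)
  "ATTTCCCCATC" → prefix "ATTT" already present; 7 new (C, C, C, C, A, T, C)
  "ATTGCT" → prefix "ATTG" already present; 2 new (C, T)
  "ATTA" → prefix "ATTA" already present; 0 new (none)
  "ATTTAGCGA" → prefix "ATTTA" already present; 4 new (G, C, G, A)
  "ATTCAGTAA" → prefix "ATTC" already present; 5 new (A, G, T, A, A)
  "ATTAA" → prefix "ATTA" already present; 1 new (A)
  "ATTTTTCTA" → prefix "ATTT" already present; 5 new (T, T, C, T, A)
  "ATTG" → prefix "ATTG" already present; 0 new (none)
  "CAAC" → prefix "CA" already present; 2 new (A, C)
  "ATTTGCA" → prefix "ATTT" already present; 3 new (G, C, A)
  "CTCA" → prefix "CTC" already present; 1 new (A)
  "ATTT" → prefix "ATTT" already present; 0 new (none)
  "ATTCA" → prefix "ATTCA" already present; 0 new (none)
Total nodes = 9 + 3 + 6 + 6 + 10 + 6 + 5 + 7 + 7 + 2 + 0 + 4 + 5 + 1 + 5 + 0 + 2 + 3 + 1 + 0 + 0 = 82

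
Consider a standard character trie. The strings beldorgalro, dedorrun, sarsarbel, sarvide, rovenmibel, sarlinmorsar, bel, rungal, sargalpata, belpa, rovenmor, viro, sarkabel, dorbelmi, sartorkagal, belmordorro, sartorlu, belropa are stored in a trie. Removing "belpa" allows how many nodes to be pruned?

A node on "belpa"'s path can go only if nothing else ends at it or branches off below it.
The suffix "pa" (2 nodes) is used only by "belpa"; the node for "bel" still has the child "d", so pruning stops there.
Nodes removed: 2

2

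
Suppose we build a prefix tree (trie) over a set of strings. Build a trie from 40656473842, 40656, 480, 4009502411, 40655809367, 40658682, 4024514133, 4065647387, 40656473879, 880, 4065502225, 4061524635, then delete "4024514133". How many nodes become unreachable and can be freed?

Walk "4024514133" from the leaf back toward the root, removing each node that no remaining word uses.
The suffix "24514133" (8 nodes) is used only by "4024514133"; the node for "40" still has the child "6", so pruning stops there.
Nodes removed: 8

8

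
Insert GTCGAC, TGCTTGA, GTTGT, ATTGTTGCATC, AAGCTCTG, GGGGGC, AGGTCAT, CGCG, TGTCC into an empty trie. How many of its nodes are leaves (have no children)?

A leaf is a node with no children — equivalently, the end of a word that is not a proper prefix of any other stored word.
Those words: "AAGCTCTG", "AGGTCAT", "ATTGTTGCATC", "CGCG", "GGGGGC", "GTCGAC", "GTTGT", "TGCTTGA", "TGTCC"
Leaf count: 9

9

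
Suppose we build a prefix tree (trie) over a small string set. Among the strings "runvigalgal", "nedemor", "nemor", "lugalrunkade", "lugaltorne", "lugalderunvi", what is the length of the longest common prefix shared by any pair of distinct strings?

5

Look for the deepest trie node that still has at least two words in its subtree.
e.g. "lugalderunvi" and "lugalrunkade" share the prefix "lugal" of length 5; no pair shares a longer one.
Longest shared-prefix length: 5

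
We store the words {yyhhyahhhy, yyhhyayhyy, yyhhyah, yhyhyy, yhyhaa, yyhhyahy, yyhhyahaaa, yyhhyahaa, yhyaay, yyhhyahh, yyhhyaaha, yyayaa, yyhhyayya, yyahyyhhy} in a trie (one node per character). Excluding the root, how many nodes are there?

43

Trace insertions, counting only characters that open a new branch:
  "yyhhyahhhy" → 10 new (y, y, h, h, y, a, h, h, h, y)
  "yyhhyayhyy" → prefix "yyhhya" already present; 4 new (y, h, y, y)
  "yyhhyah" → prefix "yyhhyah" already present; 0 new (none)
  "yhyhyy" → prefix "y" already present; 5 new (h, y, h, y, y)
  "yhyhaa" → prefix "yhyh" already present; 2 new (a, a)
  "yyhhyahy" → prefix "yyhhyah" already present; 1 new (y)
  "yyhhyahaaa" → prefix "yyhhyah" already present; 3 new (a, a, a)
  "yyhhyahaa" → prefix "yyhhyahaa" already present; 0 new (none)
  "yhyaay" → prefix "yhy" already present; 3 new (a, a, y)
  "yyhhyahh" → prefix "yyhhyahh" already present; 0 new (none)
  "yyhhyaaha" → prefix "yyhhya" already present; 3 new (a, h, a)
  "yyayaa" → prefix "yy" already present; 4 new (a, y, a, a)
  "yyhhyayya" → prefix "yyhhyay" already present; 2 new (y, a)
  "yyahyyhhy" → prefix "yya" already present; 6 new (h, y, y, h, h, y)
Total nodes = 10 + 4 + 0 + 5 + 2 + 1 + 3 + 0 + 3 + 0 + 3 + 4 + 2 + 6 = 43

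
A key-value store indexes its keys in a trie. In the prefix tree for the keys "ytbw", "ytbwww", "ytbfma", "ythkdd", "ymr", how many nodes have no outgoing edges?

4

Leaves are exactly the stored words that no other stored word extends.
Those words: "ymr", "ytbfma", "ytbwww", "ythkdd"
Leaf count: 4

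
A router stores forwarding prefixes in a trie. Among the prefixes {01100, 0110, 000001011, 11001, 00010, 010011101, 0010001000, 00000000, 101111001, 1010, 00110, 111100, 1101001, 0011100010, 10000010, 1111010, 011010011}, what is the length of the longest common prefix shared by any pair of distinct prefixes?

Equivalently: take the maximum, over all pairs, of their longest common prefix length.
e.g. "00000000" and "000001011" share the prefix "00000" of length 5; no pair shares a longer one.
Longest shared-prefix length: 5

5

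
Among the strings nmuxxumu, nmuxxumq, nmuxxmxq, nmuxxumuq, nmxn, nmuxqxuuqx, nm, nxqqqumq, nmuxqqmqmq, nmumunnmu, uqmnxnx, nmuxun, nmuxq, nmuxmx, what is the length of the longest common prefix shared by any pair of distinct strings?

8

The deepest shared node is where two words last agree before diverging.
"nmuxxumu" and "nmuxxumuq" agree on "nmuxxumu" (8 characters) before diverging; nothing deeper is shared.
Longest shared-prefix length: 8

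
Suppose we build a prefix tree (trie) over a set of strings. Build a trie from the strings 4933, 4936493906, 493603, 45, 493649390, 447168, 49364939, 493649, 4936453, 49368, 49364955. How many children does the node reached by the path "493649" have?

Walk "493649" from the root, arriving at one node.
Distinct next characters after "493649": 3, 5.
That node has 2 child edges.

2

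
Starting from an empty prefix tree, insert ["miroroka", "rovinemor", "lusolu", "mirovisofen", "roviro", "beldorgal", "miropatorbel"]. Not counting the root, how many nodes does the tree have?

Insert word by word; a character creates a node only if that edge doesn't already exist:
  "miroroka" → 8 new (m, i, r, o, r, o, k, a)
  "rovinemor" → 9 new (r, o, v, i, n, e, m, o, r)
  "lusolu" → 6 new (l, u, s, o, l, u)
  "mirovisofen" → prefix "miro" already present; 7 new (v, i, s, o, f, e, n)
  "roviro" → prefix "rovi" already present; 2 new (r, o)
  "beldorgal" → 9 new (b, e, l, d, o, r, g, a, l)
  "miropatorbel" → prefix "miro" already present; 8 new (p, a, t, o, r, b, e, l)
Total nodes = 8 + 9 + 6 + 7 + 2 + 9 + 8 = 49

49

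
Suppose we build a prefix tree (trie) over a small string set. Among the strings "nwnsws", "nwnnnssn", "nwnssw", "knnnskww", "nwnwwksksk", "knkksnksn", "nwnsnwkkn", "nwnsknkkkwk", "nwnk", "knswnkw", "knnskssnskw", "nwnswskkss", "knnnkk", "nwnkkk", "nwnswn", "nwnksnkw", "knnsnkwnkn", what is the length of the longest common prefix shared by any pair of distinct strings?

6

Look for the deepest trie node that still has at least two words in its subtree.
e.g. "nwnsws" and "nwnswskkss" share the prefix "nwnsws" of length 6; no pair shares a longer one.
Longest shared-prefix length: 6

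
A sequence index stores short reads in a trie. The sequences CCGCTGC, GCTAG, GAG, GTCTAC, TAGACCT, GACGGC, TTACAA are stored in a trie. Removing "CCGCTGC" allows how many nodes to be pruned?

7

A node on "CCGCTGC"'s path can go only if nothing else ends at it or branches off below it.
No other word shares any prefix with "CCGCTGC", so all 7 of its nodes go.
Nodes removed: 7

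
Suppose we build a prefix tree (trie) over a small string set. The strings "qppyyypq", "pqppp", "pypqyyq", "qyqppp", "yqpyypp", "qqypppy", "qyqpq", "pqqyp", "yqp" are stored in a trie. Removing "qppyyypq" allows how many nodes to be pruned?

7

After clearing the end-marker at "qppyyypq", prune upward until reaching a node still needed by another word.
The suffix "ppyyypq" (7 nodes) is used only by "qppyyypq"; the node for "q" still has the child "y", so pruning stops there.
Nodes removed: 7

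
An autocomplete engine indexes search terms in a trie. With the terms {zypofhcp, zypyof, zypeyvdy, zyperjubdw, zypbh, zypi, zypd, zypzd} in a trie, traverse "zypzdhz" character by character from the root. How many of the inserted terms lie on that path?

Traverse "zypzdhz" character by character; count nodes along the way that are marked as word ends.
Prefixes of the query that are stored words: "zypzd"
Count: 1

1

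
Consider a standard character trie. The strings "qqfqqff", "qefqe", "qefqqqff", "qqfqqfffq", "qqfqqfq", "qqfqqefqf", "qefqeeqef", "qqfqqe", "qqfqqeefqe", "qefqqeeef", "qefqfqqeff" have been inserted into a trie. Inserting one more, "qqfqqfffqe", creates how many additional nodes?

1

Walking "qqfqqfffqe" from the root, the first 9 characters ("qqfqqfffq") follow existing edges; "e" is the first miss.
New nodes needed: |"qqfqqfffqe"| − 9 = 10 − 9 = 1.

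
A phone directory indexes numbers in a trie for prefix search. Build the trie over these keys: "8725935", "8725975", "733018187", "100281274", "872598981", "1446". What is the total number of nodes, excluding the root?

34

Trie structure (* marks end of a word):
(root)
├─ 1
│  ├─ 0
│  │  └─ 0
│  │     └─ 2
│  │        └─ 8
│  │           └─ 1
│  │              └─ 2
│  │                 └─ 7
│  │                    └─ 4 *
│  └─ 4
│     └─ 4
│        └─ 6 *
├─ 7
│  └─ 3
│     └─ 3
│        └─ 0
│           └─ 1
│              └─ 8
│                 └─ 1
│                    └─ 8
│                       └─ 7 *
└─ 8
   └─ 7
      └─ 2
         └─ 5
            └─ 9
               ├─ 3
               │  └─ 5 *
               ├─ 7
               │  └─ 5 *
               └─ 8
                  └─ 9
                     └─ 8
                        └─ 1 *
Counting every labelled node above: 34.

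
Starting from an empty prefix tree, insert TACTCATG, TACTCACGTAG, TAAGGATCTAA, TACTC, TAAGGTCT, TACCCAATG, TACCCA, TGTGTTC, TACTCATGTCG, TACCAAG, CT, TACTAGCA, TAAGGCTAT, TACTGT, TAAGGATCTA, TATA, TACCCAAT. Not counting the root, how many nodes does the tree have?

Insert word by word; a character creates a node only if that edge doesn't already exist:
  "TACTCATG" → 8 new (T, A, C, T, C, A, T, G)
  "TACTCACGTAG" → prefix "TACTCA" already present; 5 new (C, G, T, A, G)
  "TAAGGATCTAA" → prefix "TA" already present; 9 new (A, G, G, A, T, C, T, A, A)
  "TACTC" → prefix "TACTC" already present; 0 new (none)
  "TAAGGTCT" → prefix "TAAGG" already present; 3 new (T, C, T)
  "TACCCAATG" → prefix "TAC" already present; 6 new (C, C, A, A, T, G)
  "TACCCA" → prefix "TACCCA" already present; 0 new (none)
  "TGTGTTC" → prefix "T" already present; 6 new (G, T, G, T, T, C)
  "TACTCATGTCG" → prefix "TACTCATG" already present; 3 new (T, C, G)
  "TACCAAG" → prefix "TACC" already present; 3 new (A, A, G)
  "CT" → 2 new (C, T)
  "TACTAGCA" → prefix "TACT" already present; 4 new (A, G, C, A)
  "TAAGGCTAT" → prefix "TAAGG" already present; 4 new (C, T, A, T)
  "TACTGT" → prefix "TACT" already present; 2 new (G, T)
  "TAAGGATCTA" → prefix "TAAGGATCTA" already present; 0 new (none)
  "TATA" → prefix "TA" already present; 2 new (T, A)
  "TACCCAAT" → prefix "TACCCAAT" already present; 0 new (none)
Total nodes = 8 + 5 + 9 + 0 + 3 + 6 + 0 + 6 + 3 + 3 + 2 + 4 + 4 + 2 + 0 + 2 + 0 = 57

57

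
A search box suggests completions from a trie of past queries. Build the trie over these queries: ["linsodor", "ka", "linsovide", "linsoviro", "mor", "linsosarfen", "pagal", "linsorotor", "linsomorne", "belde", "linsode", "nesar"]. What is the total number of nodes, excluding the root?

51

Insert word by word; a character creates a node only if that edge doesn't already exist:
  "linsodor" → 8 new (l, i, n, s, o, d, o, r)
  "ka" → 2 new (k, a)
  "linsovide" → prefix "linso" already present; 4 new (v, i, d, e)
  "linsoviro" → prefix "linsovi" already present; 2 new (r, o)
  "mor" → 3 new (m, o, r)
  "linsosarfen" → prefix "linso" already present; 6 new (s, a, r, f, e, n)
  "pagal" → 5 new (p, a, g, a, l)
  "linsorotor" → prefix "linso" already present; 5 new (r, o, t, o, r)
  "linsomorne" → prefix "linso" already present; 5 new (m, o, r, n, e)
  "belde" → 5 new (b, e, l, d, e)
  "linsode" → prefix "linsod" already present; 1 new (e)
  "nesar" → 5 new (n, e, s, a, r)
Total nodes = 8 + 2 + 4 + 2 + 3 + 6 + 5 + 5 + 5 + 5 + 1 + 5 = 51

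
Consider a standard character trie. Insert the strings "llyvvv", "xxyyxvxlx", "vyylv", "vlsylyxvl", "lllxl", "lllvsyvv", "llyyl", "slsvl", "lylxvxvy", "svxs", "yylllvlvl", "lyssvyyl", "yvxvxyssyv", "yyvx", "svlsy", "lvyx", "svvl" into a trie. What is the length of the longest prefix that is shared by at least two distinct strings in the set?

3

The deepest shared node is where two words last agree before diverging.
"lllvsyvv" and "lllxl" agree on "lll" (3 characters) before diverging; nothing deeper is shared.
Longest shared-prefix length: 3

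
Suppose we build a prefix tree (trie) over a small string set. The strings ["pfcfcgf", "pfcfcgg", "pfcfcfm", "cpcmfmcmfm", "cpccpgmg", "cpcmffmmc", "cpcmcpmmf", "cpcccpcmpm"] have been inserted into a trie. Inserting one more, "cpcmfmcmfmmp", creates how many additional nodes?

"cpcmfmcmfm" is already a path in the trie; the remaining "mp" must be added.
New nodes needed: |"cpcmfmcmfmmp"| − 10 = 12 − 10 = 2.

2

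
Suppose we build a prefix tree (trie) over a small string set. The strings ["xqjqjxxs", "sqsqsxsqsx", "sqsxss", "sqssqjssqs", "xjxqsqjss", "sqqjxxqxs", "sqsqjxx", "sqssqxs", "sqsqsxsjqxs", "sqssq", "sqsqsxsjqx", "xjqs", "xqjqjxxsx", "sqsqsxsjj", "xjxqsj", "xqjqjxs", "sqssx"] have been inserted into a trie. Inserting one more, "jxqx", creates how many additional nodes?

Nothing in the trie begins with "j"; the whole of "jxqx" is new.
4 − 0 = 4 new nodes.

4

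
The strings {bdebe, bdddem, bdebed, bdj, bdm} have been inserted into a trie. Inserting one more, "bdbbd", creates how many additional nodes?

3

Walking "bdbbd" from the root, the first 2 characters ("bd") follow existing edges; "b" is the first miss.
Each of the 3 remaining characters creates one node.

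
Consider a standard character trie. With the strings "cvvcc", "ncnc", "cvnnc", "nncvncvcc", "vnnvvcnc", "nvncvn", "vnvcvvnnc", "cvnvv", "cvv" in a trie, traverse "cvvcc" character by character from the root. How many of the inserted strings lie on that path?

Walk "cvvcc" from the root; an end-of-word marker is hit whenever a stored word is a prefix of "cvvcc".
Prefixes of the query that are stored words: "cvv", "cvvcc"
Count: 2

2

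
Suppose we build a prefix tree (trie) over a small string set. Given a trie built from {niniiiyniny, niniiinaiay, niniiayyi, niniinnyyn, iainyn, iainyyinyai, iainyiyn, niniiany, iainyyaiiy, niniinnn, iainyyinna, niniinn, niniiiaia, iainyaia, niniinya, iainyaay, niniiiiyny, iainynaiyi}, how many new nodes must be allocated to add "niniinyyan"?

Walking "niniinyyan" from the root, the first 7 characters ("niniiny") follow existing edges; "y" is the first miss.
So 10 − 7 = 3 new nodes.

3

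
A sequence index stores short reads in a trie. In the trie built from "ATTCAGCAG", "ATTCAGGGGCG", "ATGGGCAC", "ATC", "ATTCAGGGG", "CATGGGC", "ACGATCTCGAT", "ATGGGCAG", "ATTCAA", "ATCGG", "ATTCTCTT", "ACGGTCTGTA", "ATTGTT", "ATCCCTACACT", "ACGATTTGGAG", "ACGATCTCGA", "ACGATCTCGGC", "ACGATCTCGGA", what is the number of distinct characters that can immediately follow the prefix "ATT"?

2

Follow the path "ATT" to its node, then look at its outgoing edges.
Distinct next characters after "ATT": C, G.
That node has 2 child edges.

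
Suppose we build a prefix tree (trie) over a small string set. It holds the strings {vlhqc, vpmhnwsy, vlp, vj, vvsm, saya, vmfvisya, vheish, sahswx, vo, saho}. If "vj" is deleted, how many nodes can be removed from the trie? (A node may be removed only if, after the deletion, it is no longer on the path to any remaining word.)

A node on "vj"'s path can go only if nothing else ends at it or branches off below it.
The suffix "j" (1 node) is used only by "vj"; the node for "v" still has the child "l", so pruning stops there.
Nodes removed: 1

1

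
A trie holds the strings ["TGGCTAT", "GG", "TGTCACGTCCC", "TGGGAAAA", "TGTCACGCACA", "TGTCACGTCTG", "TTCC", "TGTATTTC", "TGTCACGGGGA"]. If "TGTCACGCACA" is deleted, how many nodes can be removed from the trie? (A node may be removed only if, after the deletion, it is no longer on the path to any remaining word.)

A node on "TGTCACGCACA"'s path can go only if nothing else ends at it or branches off below it.
The suffix "CACA" (4 nodes) is used only by "TGTCACGCACA"; the node for "TGTCACG" still has the child "T", so pruning stops there.
Nodes removed: 4

4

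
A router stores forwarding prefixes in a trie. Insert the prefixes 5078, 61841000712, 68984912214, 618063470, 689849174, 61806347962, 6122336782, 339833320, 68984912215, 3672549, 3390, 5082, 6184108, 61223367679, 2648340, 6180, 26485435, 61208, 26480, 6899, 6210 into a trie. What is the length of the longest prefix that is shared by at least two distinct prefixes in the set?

10

Equivalently: take the maximum, over all pairs, of their longest common prefix length.
"68984912214" and "68984912215" agree on "6898491221" (10 characters) before diverging; nothing deeper is shared.
Longest shared-prefix length: 10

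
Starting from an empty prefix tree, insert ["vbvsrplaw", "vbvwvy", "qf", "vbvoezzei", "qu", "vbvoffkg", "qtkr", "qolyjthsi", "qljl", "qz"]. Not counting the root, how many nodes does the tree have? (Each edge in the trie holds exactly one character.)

Trie structure (* marks end of a word):
(root)
├─ q
│  ├─ f *
│  ├─ l
│  │  └─ j
│  │     └─ l *
│  ├─ o
│  │  └─ l
│  │     └─ y
│  │        └─ j
│  │           └─ t
│  │              └─ h
│  │                 └─ s
│  │                    └─ i *
│  ├─ t
│  │  └─ k
│  │     └─ r *
│  ├─ u *
│  └─ z *
└─ v
   └─ b
      └─ v
         ├─ o
         │  ├─ e
         │  │  └─ z
         │  │     └─ z
         │  │        └─ e
         │  │           └─ i *
         │  └─ f
         │     └─ f
         │        └─ k
         │           └─ g *
         ├─ s
         │  └─ r
         │     └─ p
         │        └─ l
         │           └─ a
         │              └─ w *
         └─ w
            └─ v
               └─ y *
Counting every labelled node above: 40.

40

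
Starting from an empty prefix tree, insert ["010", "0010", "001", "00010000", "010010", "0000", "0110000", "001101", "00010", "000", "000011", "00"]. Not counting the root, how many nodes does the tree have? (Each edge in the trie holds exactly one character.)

26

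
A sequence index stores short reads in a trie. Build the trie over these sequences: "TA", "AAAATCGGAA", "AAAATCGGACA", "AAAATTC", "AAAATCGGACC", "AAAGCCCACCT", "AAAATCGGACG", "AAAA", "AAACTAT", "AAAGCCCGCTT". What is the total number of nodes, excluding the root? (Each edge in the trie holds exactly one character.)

34

Count nodes per top-level branch (shared prefixes stored once):
  'A'-branch (AAAA, AAAATCGGAA, AAAATCGGACA, AAAATCGGACC, AAAATCGGACG, AAAATTC, AAACTAT, AAAGCCCACCT, AAAGCCCGCTT): 32 nodes
  'T'-branch (TA): 2 nodes
Sum: 34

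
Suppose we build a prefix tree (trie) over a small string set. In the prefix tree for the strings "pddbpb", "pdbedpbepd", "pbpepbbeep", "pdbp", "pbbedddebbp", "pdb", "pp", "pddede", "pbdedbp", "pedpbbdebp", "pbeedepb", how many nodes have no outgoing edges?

10

Leaves are exactly the stored words that no other stored word extends.
Those words: "pbbedddebbp", "pbdedbp", "pbeedepb", "pbpepbbeep", "pdbedpbepd", "pdbp", "pddbpb", "pddede", "pedpbbdebp", "pp"
Leaf count: 10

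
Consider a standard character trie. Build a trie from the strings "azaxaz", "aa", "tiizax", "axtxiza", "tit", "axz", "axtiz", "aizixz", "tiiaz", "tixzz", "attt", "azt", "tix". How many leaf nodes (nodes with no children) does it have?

12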